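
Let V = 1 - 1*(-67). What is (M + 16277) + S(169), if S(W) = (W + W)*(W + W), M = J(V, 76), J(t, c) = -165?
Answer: 130356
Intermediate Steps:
V = 68 (V = 1 + 67 = 68)
M = -165
S(W) = 4*W**2 (S(W) = (2*W)*(2*W) = 4*W**2)
(M + 16277) + S(169) = (-165 + 16277) + 4*169**2 = 16112 + 4*28561 = 16112 + 114244 = 130356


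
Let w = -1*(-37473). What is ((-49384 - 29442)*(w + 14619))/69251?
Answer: -4106203992/69251 ≈ -59295.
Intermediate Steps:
w = 37473
((-49384 - 29442)*(w + 14619))/69251 = ((-49384 - 29442)*(37473 + 14619))/69251 = -78826*52092*(1/69251) = -4106203992*1/69251 = -4106203992/69251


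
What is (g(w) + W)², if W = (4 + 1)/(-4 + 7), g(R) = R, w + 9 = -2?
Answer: 784/9 ≈ 87.111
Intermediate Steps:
w = -11 (w = -9 - 2 = -11)
W = 5/3 ≈ 1.6667
(g(w) + W)² = (-11 + 5/3)² = (-28/3)² = 784/9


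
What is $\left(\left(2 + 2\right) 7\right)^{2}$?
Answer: $784$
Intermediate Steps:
$\left(\left(2 + 2\right) 7\right)^{2} = \left(4 \cdot 7\right)^{2} = 28^{2} = 784$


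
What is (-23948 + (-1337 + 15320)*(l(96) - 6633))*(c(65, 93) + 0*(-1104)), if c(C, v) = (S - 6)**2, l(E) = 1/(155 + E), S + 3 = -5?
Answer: -4564066966984/251 ≈ -1.8184e+10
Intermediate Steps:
S = -8 (S = -3 - 5 = -8)
c(C, v) = 196 (c(C, v) = (-8 - 6)**2 = (-14)**2 = 196)
(-23948 + (-1337 + 15320)*(l(96) - 6633))*(c(65, 93) + 0*(-1104)) = (-23948 + (-1337 + 15320)*(1/(155 + 96) - 6633))*(196 + 0*(-1104)) = (-23948 + 13983*(1/251 - 6633))*(196 + 0) = (-23948 + 13983*(1/251 - 6633))*196 = (-23948 + 13983*(-1664882/251))*196 = (-23948 - 23280045006/251)*196 = -23286055954/251*196 = -4564066966984/251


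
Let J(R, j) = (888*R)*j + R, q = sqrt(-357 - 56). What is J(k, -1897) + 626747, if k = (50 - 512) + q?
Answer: 778881917 - 1684535*I*sqrt(413) ≈ 7.7888e+8 - 3.4234e+7*I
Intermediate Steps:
q = I*sqrt(413) (q = sqrt(-413) = I*sqrt(413) ≈ 20.322*I)
k = -462 + I*sqrt(413) (k = (50 - 512) + I*sqrt(413) = -462 + I*sqrt(413) ≈ -462.0 + 20.322*I)
J(R, j) = R + 888*R*j (J(R, j) = 888*R*j + R = R + 888*R*j)
J(k, -1897) + 626747 = (-462 + I*sqrt(413))*(1 + 888*(-1897)) + 626747 = (-462 + I*sqrt(413))*(1 - 1684536) + 626747 = (-462 + I*sqrt(413))*(-1684535) + 626747 = (778255170 - 1684535*I*sqrt(413)) + 626747 = 778881917 - 1684535*I*sqrt(413)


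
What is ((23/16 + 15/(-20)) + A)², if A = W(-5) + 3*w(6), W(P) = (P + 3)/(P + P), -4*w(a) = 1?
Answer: 121/6400 ≈ 0.018906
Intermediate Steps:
w(a) = -¼ (w(a) = -¼*1 = -¼)
W(P) = (3 + P)/(2*P) (W(P) = (3 + P)/((2*P)) = (3 + P)*(1/(2*P)) = (3 + P)/(2*P))
A = -11/20 (A = (½)*(3 - 5)/(-5) + 3*(-¼) = (½)*(-⅕)*(-2) - ¾ = ⅕ - ¾ = -11/20 ≈ -0.55000)
((23/16 + 15/(-20)) + A)² = ((23/16 + 15/(-20)) - 11/20)² = ((23*(1/16) + 15*(-1/20)) - 11/20)² = ((23/16 - ¾) - 11/20)² = (11/16 - 11/20)² = (11/80)² = 121/6400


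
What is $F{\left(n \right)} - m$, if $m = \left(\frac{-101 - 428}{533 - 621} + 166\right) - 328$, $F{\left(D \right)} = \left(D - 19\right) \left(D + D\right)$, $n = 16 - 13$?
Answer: $\frac{5279}{88} \approx 59.989$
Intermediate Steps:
$n = 3$ ($n = 16 - 13 = 3$)
$F{\left(D \right)} = 2 D \left(-19 + D\right)$ ($F{\left(D \right)} = \left(-19 + D\right) 2 D = 2 D \left(-19 + D\right)$)
$m = - \frac{13727}{88}$ ($m = \left(- \frac{529}{-88} + 166\right) - 328 = \left(\left(-529\right) \left(- \frac{1}{88}\right) + 166\right) - 328 = \left(\frac{529}{88} + 166\right) - 328 = \frac{15137}{88} - 328 = - \frac{13727}{88} \approx -155.99$)
$F{\left(n \right)} - m = 2 \cdot 3 \left(-19 + 3\right) - - \frac{13727}{88} = 2 \cdot 3 \left(-16\right) + \frac{13727}{88} = -96 + \frac{13727}{88} = \frac{5279}{88}$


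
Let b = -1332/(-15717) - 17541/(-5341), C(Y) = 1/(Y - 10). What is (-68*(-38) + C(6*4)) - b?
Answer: 144423846783/55962998 ≈ 2580.7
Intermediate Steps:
C(Y) = 1/(-10 + Y)
b = 94268703/27981499 (b = -1332*(-1/15717) - 17541*(-1/5341) = 444/5239 + 17541/5341 = 94268703/27981499 ≈ 3.3690)
(-68*(-38) + C(6*4)) - b = (-68*(-38) + 1/(-10 + 6*4)) - 1*94268703/27981499 = (2584 + 1/(-10 + 24)) - 94268703/27981499 = (2584 + 1/14) - 94268703/27981499 = 36177/14 - 94268703/27981499 = 144423846783/55962998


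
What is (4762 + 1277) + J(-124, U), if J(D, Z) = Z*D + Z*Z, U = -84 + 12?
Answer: 20151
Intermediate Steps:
U = -72
J(D, Z) = Z**2 + D*Z (J(D, Z) = D*Z + Z**2 = Z**2 + D*Z)
(4762 + 1277) + J(-124, U) = (4762 + 1277) - 72*(-124 - 72) = 6039 - 72*(-196) = 6039 + 14112 = 20151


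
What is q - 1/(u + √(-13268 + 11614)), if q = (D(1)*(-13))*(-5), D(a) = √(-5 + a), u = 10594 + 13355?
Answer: (3113370 + I + 130*I*√1654)/(√1654 - 23949*I) ≈ -4.1755e-5 + 130.0*I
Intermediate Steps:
u = 23949
q = 130*I (q = (√(-5 + 1)*(-13))*(-5) = (√(-4)*(-13))*(-5) = ((2*I)*(-13))*(-5) = -26*I*(-5) = 130*I ≈ 130.0*I)
q - 1/(u + √(-13268 + 11614)) = 130*I - 1/(23949 + √(-13268 + 11614)) = 130*I - 1/(23949 + √(-1654)) = 130*I - 1/(23949 + I*√1654) = -1/(23949 + I*√1654) + 130*I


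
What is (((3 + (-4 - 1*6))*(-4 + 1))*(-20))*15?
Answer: -6300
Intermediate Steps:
(((3 + (-4 - 1*6))*(-4 + 1))*(-20))*15 = (((3 + (-4 - 6))*(-3))*(-20))*15 = (((3 - 10)*(-3))*(-20))*15 = (-7*(-3)*(-20))*15 = (21*(-20))*15 = -420*15 = -6300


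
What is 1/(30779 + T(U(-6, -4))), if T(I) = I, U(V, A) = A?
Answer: 1/30775 ≈ 3.2494e-5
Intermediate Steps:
1/(30779 + T(U(-6, -4))) = 1/(30779 - 4) = 1/30775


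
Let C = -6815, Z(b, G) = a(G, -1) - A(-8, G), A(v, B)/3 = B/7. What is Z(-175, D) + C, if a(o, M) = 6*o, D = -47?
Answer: -49538/7 ≈ -7076.9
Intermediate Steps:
A(v, B) = 3*B/7 (A(v, B) = 3*(B/7) = 3*B/7)
Z(b, G) = 39*G/7 (Z(b, G) = 6*G - 3*G/7 = 39*G/7)
Z(-175, D) + C = (39/7)*(-47) - 6815 = -1833/7 - 6815 = -49538/7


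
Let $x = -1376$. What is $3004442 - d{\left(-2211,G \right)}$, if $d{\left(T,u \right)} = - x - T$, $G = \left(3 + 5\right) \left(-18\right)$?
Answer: $3000855$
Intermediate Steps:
$G = -144$ ($G = 8 \left(-18\right) = -144$)
$d{\left(T,u \right)} = 1376 - T$ ($d{\left(T,u \right)} = \left(-1\right) \left(-1376\right) - T = 1376 - T$)
$3004442 - d{\left(-2211,G \right)} = 3004442 - \left(1376 - -2211\right) = 3004442 - \left(1376 + 2211\right) = 3004442 - 3587 = 3000855$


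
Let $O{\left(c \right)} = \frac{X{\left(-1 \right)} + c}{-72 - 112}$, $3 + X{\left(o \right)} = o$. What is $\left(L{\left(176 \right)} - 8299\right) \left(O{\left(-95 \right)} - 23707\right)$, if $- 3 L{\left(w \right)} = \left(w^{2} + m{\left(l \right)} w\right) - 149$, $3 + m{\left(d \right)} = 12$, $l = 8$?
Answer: $\frac{62494216403}{138} \approx 4.5286 \cdot 10^{8}$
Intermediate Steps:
$X{\left(o \right)} = -3 + o$
$m{\left(d \right)} = 9$ ($m{\left(d \right)} = -3 + 12 = 9$)
$O{\left(c \right)} = \frac{1}{46} - \frac{c}{184}$ ($O{\left(c \right)} = \frac{\left(-3 - 1\right) + c}{-72 - 112} = \frac{-4 + c}{-184} = \left(-4 + c\right) \left(- \frac{1}{184}\right) = \frac{1}{46} - \frac{c}{184}$)
$L{\left(w \right)} = \frac{149}{3} - 3 w - \frac{w^{2}}{3}$ ($L{\left(w \right)} = - \frac{\left(w^{2} + 9 w\right) - 149}{3} = - \frac{-149 + w^{2} + 9 w}{3} = \frac{149}{3} - 3 w - \frac{w^{2}}{3}$)
$\left(L{\left(176 \right)} - 8299\right) \left(O{\left(-95 \right)} - 23707\right) = \left(\left(\frac{149}{3} - 528 - \frac{176^{2}}{3}\right) - 8299\right) \left(\left(\frac{1}{46} - - \frac{95}{184}\right) - 23707\right) = \left(\left(\frac{149}{3} - 528 - \frac{30976}{3}\right) - 8299\right) \left(\left(\frac{1}{46} + \frac{95}{184}\right) - 23707\right) = \left(\left(\frac{149}{3} - 528 - \frac{30976}{3}\right) - 8299\right) \left(\frac{99}{184} - 23707\right) = \left(- \frac{32411}{3} - 8299\right) \left(- \frac{4361989}{184}\right) = \left(- \frac{57308}{3}\right) \left(- \frac{4361989}{184}\right) = \frac{62494216403}{138}$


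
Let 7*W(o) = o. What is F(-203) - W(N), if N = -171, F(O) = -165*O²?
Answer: -47596224/7 ≈ -6.7995e+6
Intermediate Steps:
W(o) = o/7
F(-203) - W(N) = -165*(-203)² - (-171)/7 = -165*41209 - 1*(-171/7) = -6799485 + 171/7 = -47596224/7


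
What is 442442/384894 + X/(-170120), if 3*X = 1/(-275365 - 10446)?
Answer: 10756244476761869/9357190234232040 ≈ 1.1495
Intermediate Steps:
X = -1/857433 (X = 1/(3*(-275365 - 10446)) = (1/3)/(-285811) = (1/3)*(-1/285811) = -1/857433 ≈ -1.1663e-6)
442442/384894 + X/(-170120) = 442442/384894 - 1/857433/(-170120) = 442442*(1/384894) - 1/857433*(-1/170120) = 221221/192447 + 1/145866501960 = 10756244476761869/9357190234232040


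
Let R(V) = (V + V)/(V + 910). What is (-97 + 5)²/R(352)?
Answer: 333799/22 ≈ 15173.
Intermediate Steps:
R(V) = 2*V/(910 + V) (R(V) = (2*V)/(910 + V) = 2*V/(910 + V))
(-97 + 5)²/R(352) = (-97 + 5)²/((2*352/(910 + 352))) = (-92)²/((2*352/1262)) = 8464/((2*352*(1/1262))) = 8464/(352/631) = 8464*(631/352) = 333799/22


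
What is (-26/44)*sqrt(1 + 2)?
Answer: -13*sqrt(3)/22 ≈ -1.0235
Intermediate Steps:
(-26/44)*sqrt(1 + 2) = (-26*1/44)*sqrt(3) = -13*sqrt(3)/22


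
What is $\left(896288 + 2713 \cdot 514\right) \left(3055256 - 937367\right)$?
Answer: $4851596584530$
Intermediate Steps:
$\left(896288 + 2713 \cdot 514\right) \left(3055256 - 937367\right) = \left(896288 + 1394482\right) 2117889 = 2290770 \cdot 2117889 = 4851596584530$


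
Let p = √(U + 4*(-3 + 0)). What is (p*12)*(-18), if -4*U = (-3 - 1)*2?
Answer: -216*I*√10 ≈ -683.05*I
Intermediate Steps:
U = 2 (U = -(-3 - 1)*2/4 = -(-1)*2 = -¼*(-8) = 2)
p = I*√10 (p = √(2 + 4*(-3 + 0)) = √(2 + 4*(-3)) = √(2 - 12) = √(-10) = I*√10 ≈ 3.1623*I)
(p*12)*(-18) = ((I*√10)*12)*(-18) = (12*I*√10)*(-18) = -216*I*√10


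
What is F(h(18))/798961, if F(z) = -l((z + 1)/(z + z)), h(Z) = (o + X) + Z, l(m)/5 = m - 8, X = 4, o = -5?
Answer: 635/13582337 ≈ 4.6752e-5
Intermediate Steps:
l(m) = -40 + 5*m (l(m) = 5*(m - 8) = 5*(-8 + m) = -40 + 5*m)
h(Z) = -1 + Z (h(Z) = (-5 + 4) + Z = -1 + Z)
F(z) = 40 - 5*(1 + z)/(2*z) (F(z) = -(-40 + 5*((z + 1)/(z + z))) = -(-40 + 5*((1 + z)/((2*z)))) = -(-40 + 5*((1 + z)*(1/(2*z)))) = -(-40 + 5*((1 + z)/(2*z))) = -(-40 + 5*(1 + z)/(2*z)) = 40 - 5*(1 + z)/(2*z))
F(h(18))/798961 = (5*(-1 + 15*(-1 + 18))/(2*(-1 + 18)))/798961 = ((5/2)*(-1 + 15*17)/17)*(1/798961) = ((5/2)*(1/17)*(-1 + 255))*(1/798961) = ((5/2)*(1/17)*254)*(1/798961) = (635/17)*(1/798961) = 635/13582337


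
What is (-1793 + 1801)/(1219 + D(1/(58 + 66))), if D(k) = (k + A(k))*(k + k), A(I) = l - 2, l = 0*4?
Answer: 61504/9371425 ≈ 0.0065629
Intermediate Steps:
l = 0
A(I) = -2 (A(I) = 0 - 2 = -2)
D(k) = 2*k*(-2 + k) (D(k) = (k - 2)*(k + k) = (-2 + k)*(2*k) = 2*k*(-2 + k))
(-1793 + 1801)/(1219 + D(1/(58 + 66))) = (-1793 + 1801)/(1219 + 2*(-2 + 1/(58 + 66))/(58 + 66)) = 8/(1219 + 2*(-2 + 1/124)/124) = 8/(1219 + 2*(1/124)*(-2 + 1/124)) = 8/(1219 + 2*(1/124)*(-247/124)) = 8/(1219 - 247/7688) = 8/(9371425/7688) = 8*(7688/9371425) = 61504/9371425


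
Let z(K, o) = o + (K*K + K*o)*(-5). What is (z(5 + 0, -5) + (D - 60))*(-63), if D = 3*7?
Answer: 2772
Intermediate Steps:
D = 21
z(K, o) = o - 5*K**2 - 5*K*o (z(K, o) = o + (K**2 + K*o)*(-5) = o + (-5*K**2 - 5*K*o) = o - 5*K**2 - 5*K*o)
(z(5 + 0, -5) + (D - 60))*(-63) = ((-5 - 5*(5 + 0)**2 - 5*(5 + 0)*(-5)) + (21 - 60))*(-63) = ((-5 - 5*5**2 - 5*5*(-5)) - 39)*(-63) = ((-5 - 5*25 + 125) - 39)*(-63) = ((-5 - 125 + 125) - 39)*(-63) = (-5 - 39)*(-63) = -44*(-63) = 2772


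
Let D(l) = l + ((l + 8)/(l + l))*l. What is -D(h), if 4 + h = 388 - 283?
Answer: -311/2 ≈ -155.50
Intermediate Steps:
h = 101 (h = -4 + (388 - 283) = -4 + 105 = 101)
D(l) = 4 + 3*l/2 (D(l) = l + ((8 + l)/((2*l)))*l = l + ((8 + l)*(1/(2*l)))*l = l + ((8 + l)/(2*l))*l = l + (4 + l/2) = 4 + 3*l/2)
-D(h) = -(4 + (3/2)*101) = -(4 + 303/2) = -1*311/2 = -311/2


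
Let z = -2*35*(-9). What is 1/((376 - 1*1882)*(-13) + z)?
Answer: 1/20208 ≈ 4.9485e-5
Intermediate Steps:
z = 630 (z = -70*(-9) = 630)
1/((376 - 1*1882)*(-13) + z) = 1/((376 - 1*1882)*(-13) + 630) = 1/((376 - 1882)*(-13) + 630) = 1/(-1506*(-13) + 630) = 1/(19578 + 630) = 1/20208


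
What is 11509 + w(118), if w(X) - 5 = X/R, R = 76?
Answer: 437591/38 ≈ 11516.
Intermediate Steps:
w(X) = 5 + X/76
11509 + w(118) = 11509 + (5 + (1/76)*118) = 11509 + (5 + 59/38) = 11509 + 249/38 = 437591/38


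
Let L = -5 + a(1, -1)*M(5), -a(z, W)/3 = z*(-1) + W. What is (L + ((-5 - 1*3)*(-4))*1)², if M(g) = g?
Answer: 3249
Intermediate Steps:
a(z, W) = -3*W + 3*z (a(z, W) = -3*(z*(-1) + W) = -3*(-z + W) = -3*(W - z) = -3*W + 3*z)
L = 25 (L = -5 + (-3*(-1) + 3*1)*5 = -5 + (3 + 3)*5 = -5 + 6*5 = -5 + 30 = 25)
(L + ((-5 - 1*3)*(-4))*1)² = (25 + ((-5 - 1*3)*(-4))*1)² = (25 + ((-5 - 3)*(-4))*1)² = (25 - 8*(-4)*1)² = (25 + 32*1)² = (25 + 32)² = 57² = 3249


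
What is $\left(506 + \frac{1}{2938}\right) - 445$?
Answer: $\frac{179219}{2938} \approx 61.0$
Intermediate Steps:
$\left(506 + \frac{1}{2938}\right) - 445 = \frac{1486629}{2938} - 445 = \frac{179219}{2938}$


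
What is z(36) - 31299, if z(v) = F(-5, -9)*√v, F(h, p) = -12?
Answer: -31371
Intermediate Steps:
z(v) = -12*√v
z(36) - 31299 = -12*√36 - 31299 = -12*6 - 31299 = -72 - 31299 = -31371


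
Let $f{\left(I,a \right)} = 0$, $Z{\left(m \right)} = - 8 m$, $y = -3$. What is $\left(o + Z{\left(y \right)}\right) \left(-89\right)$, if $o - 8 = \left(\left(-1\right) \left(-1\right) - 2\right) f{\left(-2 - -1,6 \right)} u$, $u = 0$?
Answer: $-2848$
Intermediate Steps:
$o = 8$ ($o = 8 + \left(\left(-1\right) \left(-1\right) - 2\right) 0 \cdot 0 = 8 + \left(1 - 2\right) 0 \cdot 0 = 8 + \left(-1\right) 0 \cdot 0 = 8 + 0 \cdot 0 = 8 + 0 = 8$)
$\left(o + Z{\left(y \right)}\right) \left(-89\right) = \left(8 - -24\right) \left(-89\right) = \left(8 + 24\right) \left(-89\right) = 32 \left(-89\right) = -2848$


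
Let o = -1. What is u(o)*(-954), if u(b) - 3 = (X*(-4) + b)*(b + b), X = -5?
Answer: 33390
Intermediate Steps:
u(b) = 3 + 2*b*(20 + b) (u(b) = 3 + (-5*(-4) + b)*(b + b) = 3 + (20 + b)*(2*b) = 3 + 2*b*(20 + b))
u(o)*(-954) = (3 + 2*(-1)² + 40*(-1))*(-954) = (3 + 2*1 - 40)*(-954) = (3 + 2 - 40)*(-954) = -35*(-954) = 33390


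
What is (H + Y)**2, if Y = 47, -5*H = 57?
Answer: 31684/25 ≈ 1267.4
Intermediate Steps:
H = -57/5 (H = -1/5*57 = -57/5 ≈ -11.400)
(H + Y)**2 = (-57/5 + 47)**2 = (178/5)**2 = 31684/25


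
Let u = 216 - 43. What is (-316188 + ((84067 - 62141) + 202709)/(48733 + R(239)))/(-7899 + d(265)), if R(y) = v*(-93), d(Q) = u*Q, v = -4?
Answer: -3105237421/372667666 ≈ -8.3325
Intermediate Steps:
u = 173
d(Q) = 173*Q
R(y) = 372 (R(y) = -4*(-93) = 372)
(-316188 + ((84067 - 62141) + 202709)/(48733 + R(239)))/(-7899 + d(265)) = (-316188 + ((84067 - 62141) + 202709)/(48733 + 372))/(-7899 + 173*265) = (-316188 + (21926 + 202709)/49105)/(-7899 + 45845) = (-316188 + 224635*(1/49105))/37946 = (-316188 + 44927/9821)*(1/37946) = -3105237421/9821*1/37946 = -3105237421/372667666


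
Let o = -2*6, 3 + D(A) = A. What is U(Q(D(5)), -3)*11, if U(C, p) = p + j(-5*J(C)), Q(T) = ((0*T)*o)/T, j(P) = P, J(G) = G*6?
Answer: -33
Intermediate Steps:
D(A) = -3 + A
J(G) = 6*G
o = -12
Q(T) = 0 (Q(T) = ((0*T)*(-12))/T = (0*(-12))/T = 0/T = 0)
U(C, p) = p - 30*C
U(Q(D(5)), -3)*11 = (-3 - 30*0)*11 = (-3 + 0)*11 = -3*11 = -33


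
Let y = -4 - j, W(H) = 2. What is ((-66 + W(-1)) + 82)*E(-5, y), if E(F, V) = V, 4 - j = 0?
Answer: -144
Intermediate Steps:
j = 4 (j = 4 - 1*0 = 4 + 0 = 4)
y = -8 (y = -4 - 1*4 = -4 - 4 = -8)
((-66 + W(-1)) + 82)*E(-5, y) = ((-66 + 2) + 82)*(-8) = (-64 + 82)*(-8) = 18*(-8) = -144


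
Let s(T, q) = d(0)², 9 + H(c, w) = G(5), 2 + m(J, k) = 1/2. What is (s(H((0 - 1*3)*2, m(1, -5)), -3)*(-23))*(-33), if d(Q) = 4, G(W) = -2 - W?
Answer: 12144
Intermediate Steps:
m(J, k) = -3/2 (m(J, k) = -2 + 1/2 = -2 + ½ = -3/2)
H(c, w) = -16 (H(c, w) = -9 + (-2 - 1*5) = -9 + (-2 - 5) = -9 - 7 = -16)
s(T, q) = 16 (s(T, q) = 4² = 16)
(s(H((0 - 1*3)*2, m(1, -5)), -3)*(-23))*(-33) = (16*(-23))*(-33) = -368*(-33) = 12144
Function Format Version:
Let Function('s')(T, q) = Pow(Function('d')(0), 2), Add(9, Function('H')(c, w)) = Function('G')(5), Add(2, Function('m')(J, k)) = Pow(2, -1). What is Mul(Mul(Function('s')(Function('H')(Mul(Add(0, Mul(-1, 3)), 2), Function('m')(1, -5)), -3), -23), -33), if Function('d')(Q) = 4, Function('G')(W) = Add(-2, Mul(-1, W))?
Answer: 12144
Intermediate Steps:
Function('m')(J, k) = Rational(-3, 2) (Function('m')(J, k) = Add(-2, Pow(2, -1)) = Add(-2, Rational(1, 2)) = Rational(-3, 2))
Function('H')(c, w) = -16 (Function('H')(c, w) = Add(-9, Add(-2, Mul(-1, 5))) = Add(-9, Add(-2, -5)) = Add(-9, -7) = -16)
Function('s')(T, q) = 16 (Function('s')(T, q) = Pow(4, 2) = 16)
Mul(Mul(Function('s')(Function('H')(Mul(Add(0, Mul(-1, 3)), 2), Function('m')(1, -5)), -3), -23), -33) = Mul(Mul(16, -23), -33) = Mul(-368, -33) = 12144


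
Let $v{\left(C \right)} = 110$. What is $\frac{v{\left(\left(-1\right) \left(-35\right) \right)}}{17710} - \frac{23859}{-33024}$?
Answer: $\frac{1291441}{1772288} \approx 0.72869$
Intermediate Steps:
$\frac{v{\left(\left(-1\right) \left(-35\right) \right)}}{17710} - \frac{23859}{-33024} = \frac{110}{17710} - \frac{23859}{-33024} = 110 \cdot \frac{1}{17710} - - \frac{7953}{11008} = \frac{1}{161} + \frac{7953}{11008} = \frac{1291441}{1772288}$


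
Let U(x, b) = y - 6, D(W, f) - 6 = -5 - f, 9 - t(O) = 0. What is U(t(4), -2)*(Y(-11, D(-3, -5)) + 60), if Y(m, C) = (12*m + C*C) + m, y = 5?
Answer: 47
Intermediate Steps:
t(O) = 9 (t(O) = 9 - 1*0 = 9 + 0 = 9)
D(W, f) = 1 - f (D(W, f) = 6 + (-5 - f) = 1 - f)
U(x, b) = -1 (U(x, b) = 5 - 6 = -1)
Y(m, C) = C² + 13*m (Y(m, C) = (12*m + C²) + m = (C² + 12*m) + m = C² + 13*m)
U(t(4), -2)*(Y(-11, D(-3, -5)) + 60) = -(((1 - 1*(-5))² + 13*(-11)) + 60) = -(((1 + 5)² - 143) + 60) = -((6² - 143) + 60) = -((36 - 143) + 60) = -(-107 + 60) = -1*(-47) = 47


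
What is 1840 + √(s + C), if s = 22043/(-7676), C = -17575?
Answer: 1840 + I*√258926338817/3838 ≈ 1840.0 + 132.58*I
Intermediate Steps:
s = -22043/7676 (s = 22043*(-1/7676) = -22043/7676 ≈ -2.8717)
1840 + √(s + C) = 1840 + √(-22043/7676 - 17575) = 1840 + √(-134927743/7676) = 1840 + I*√258926338817/3838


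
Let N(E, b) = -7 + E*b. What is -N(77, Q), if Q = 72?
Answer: -5537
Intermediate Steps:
-N(77, Q) = -(-7 + 77*72) = -(-7 + 5544) = -1*5537 = -5537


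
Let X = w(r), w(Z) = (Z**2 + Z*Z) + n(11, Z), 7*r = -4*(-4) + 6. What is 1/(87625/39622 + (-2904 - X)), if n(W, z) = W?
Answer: -1941478/5693468841 ≈ -0.00034100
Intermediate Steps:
r = 22/7 (r = (-4*(-4) + 6)/7 = (16 + 6)/7 = (1/7)*22 = 22/7 ≈ 3.1429)
w(Z) = 11 + 2*Z**2 (w(Z) = (Z**2 + Z*Z) + 11 = (Z**2 + Z**2) + 11 = 2*Z**2 + 11 = 11 + 2*Z**2)
X = 1507/49 (X = 11 + 2*(22/7)**2 = 11 + 2*(484/49) = 11 + 968/49 = 1507/49 ≈ 30.755)
1/(87625/39622 + (-2904 - X)) = 1/(87625/39622 + (-2904 - 1*1507/49)) = 1/(87625*(1/39622) + (-2904 - 1507/49)) = 1/(87625/39622 - 143803/49) = 1/(-5693468841/1941478) = -1941478/5693468841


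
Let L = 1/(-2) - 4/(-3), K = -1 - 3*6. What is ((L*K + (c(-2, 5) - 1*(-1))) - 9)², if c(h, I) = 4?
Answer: 14161/36 ≈ 393.36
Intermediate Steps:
K = -19 (K = -1 - 18 = -19)
L = ⅚ (L = 1*(-½) - 4*(-⅓) = -½ + 4/3 = ⅚ ≈ 0.83333)
((L*K + (c(-2, 5) - 1*(-1))) - 9)² = (((⅚)*(-19) + (4 - 1*(-1))) - 9)² = ((-95/6 + (4 + 1)) - 9)² = ((-95/6 + 5) - 9)² = (-65/6 - 9)² = (-119/6)² = 14161/36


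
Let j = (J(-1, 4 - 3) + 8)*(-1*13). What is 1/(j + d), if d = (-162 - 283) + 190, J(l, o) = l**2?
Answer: -1/372 ≈ -0.0026882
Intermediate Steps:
d = -255 (d = -445 + 190 = -255)
j = -117 (j = ((-1)**2 + 8)*(-1*13) = (1 + 8)*(-13) = 9*(-13) = -117)
1/(j + d) = 1/(-117 - 255) = 1/(-372) = -1/372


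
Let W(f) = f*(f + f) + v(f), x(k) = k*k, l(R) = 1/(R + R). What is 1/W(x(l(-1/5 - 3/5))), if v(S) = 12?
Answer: 2048/25201 ≈ 0.081267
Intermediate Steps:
l(R) = 1/(2*R)
x(k) = k²
W(f) = 12 + 2*f² (W(f) = f*(f + f) + 12 = f*(2*f) + 12 = 2*f² + 12 = 12 + 2*f²)
1/W(x(l(-1/5 - 3/5))) = 1/(12 + 2*((1/(2*(-1/5 - 3/5)))²)²) = 1/(12 + 2*((1/(2*(-1*⅕ - 3*⅕)))²)²) = 1/(12 + 2*((1/(2*(-⅕ - ⅗)))²)²) = 1/(12 + 2*((1/(2*(-⅘)))²)²) = 1/(12 + 2*(((½)*(-5/4))²)²) = 1/(12 + 2*((-5/8)²)²) = 1/(12 + 2*(25/64)²) = 1/(12 + 2*(625/4096)) = 1/(12 + 625/2048) = 1/(25201/2048) = 2048/25201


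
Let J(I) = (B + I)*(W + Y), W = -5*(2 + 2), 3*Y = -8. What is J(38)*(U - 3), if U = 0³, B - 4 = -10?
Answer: 2176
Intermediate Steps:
B = -6 (B = 4 - 10 = -6)
Y = -8/3 (Y = (⅓)*(-8) = -8/3 ≈ -2.6667)
W = -20 (W = -5*4 = -20)
J(I) = 136 - 68*I/3 (J(I) = (-6 + I)*(-20 - 8/3) = (-6 + I)*(-68/3) = 136 - 68*I/3)
U = 0
J(38)*(U - 3) = (136 - 68/3*38)*(0 - 3) = (136 - 2584/3)*(-3) = -2176/3*(-3) = 2176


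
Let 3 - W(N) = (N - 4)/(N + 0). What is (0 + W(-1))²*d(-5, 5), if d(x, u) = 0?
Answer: 0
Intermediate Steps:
W(N) = 3 - (-4 + N)/N (W(N) = 3 - (N - 4)/(N + 0) = 3 - (-4 + N)/N)
(0 + W(-1))²*d(-5, 5) = (0 + (2 + 4/(-1)))²*0 = (0 + (2 + 4*(-1)))²*0 = (0 + (2 - 4))²*0 = (0 - 2)²*0 = (-2)²*0 = 4*0 = 0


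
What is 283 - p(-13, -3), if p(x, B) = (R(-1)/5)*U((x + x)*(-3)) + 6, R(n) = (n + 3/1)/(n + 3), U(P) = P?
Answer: 1307/5 ≈ 261.40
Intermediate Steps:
R(n) = 1 (R(n) = (n + 3*1)/(3 + n) = (n + 3)/(3 + n) = (3 + n)/(3 + n) = 1)
p(x, B) = 6 - 6*x/5 (p(x, B) = (1/5)*((x + x)*(-3)) + 6 = (1*(⅕))*((2*x)*(-3)) + 6 = (-6*x)/5 + 6 = -6*x/5 + 6 = 6 - 6*x/5)
283 - p(-13, -3) = 283 - (6 - 6/5*(-13)) = 283 - (6 + 78/5) = 283 - 1*108/5 = 283 - 108/5 = 1307/5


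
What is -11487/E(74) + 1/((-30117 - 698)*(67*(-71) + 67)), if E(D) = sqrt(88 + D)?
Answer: 1/144522350 - 3829*sqrt(2)/6 ≈ -902.50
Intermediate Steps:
-11487/E(74) + 1/((-30117 - 698)*(67*(-71) + 67)) = -11487/sqrt(88 + 74) + 1/((-30117 - 698)*(67*(-71) + 67)) = -11487*sqrt(2)/18 + 1/((-30815)*(-4757 + 67)) = -11487*sqrt(2)/18 - 1/30815/(-4690) = -3829*sqrt(2)/6 - 1/30815*(-1/4690) = -3829*sqrt(2)/6 + 1/144522350 = 1/144522350 - 3829*sqrt(2)/6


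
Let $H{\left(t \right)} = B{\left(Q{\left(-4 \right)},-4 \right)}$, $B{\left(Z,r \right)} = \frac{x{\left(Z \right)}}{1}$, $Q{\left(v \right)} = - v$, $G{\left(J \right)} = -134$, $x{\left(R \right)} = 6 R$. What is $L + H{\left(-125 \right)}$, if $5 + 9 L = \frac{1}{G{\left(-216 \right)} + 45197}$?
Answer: $\frac{9508294}{405567} \approx 23.444$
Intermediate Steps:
$L = - \frac{225314}{405567}$ ($L = - \frac{5}{9} + \frac{1}{9 \left(-134 + 45197\right)} = - \frac{5}{9} + \frac{1}{9 \cdot 45063} = - \frac{5}{9} + \frac{1}{9} \cdot \frac{1}{45063} = - \frac{5}{9} + \frac{1}{405567} = - \frac{225314}{405567} \approx -0.55555$)
$B{\left(Z,r \right)} = 6 Z$ ($B{\left(Z,r \right)} = \frac{6 Z}{1} = 6 Z 1 = 6 Z$)
$H{\left(t \right)} = 24$ ($H{\left(t \right)} = 6 \left(\left(-1\right) \left(-4\right)\right) = 6 \cdot 4 = 24$)
$L + H{\left(-125 \right)} = - \frac{225314}{405567} + 24 = \frac{9508294}{405567}$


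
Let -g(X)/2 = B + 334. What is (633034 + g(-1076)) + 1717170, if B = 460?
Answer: 2348616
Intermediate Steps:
g(X) = -1588 (g(X) = -2*(460 + 334) = -2*794 = -1588)
(633034 + g(-1076)) + 1717170 = (633034 - 1588) + 1717170 = 631446 + 1717170 = 2348616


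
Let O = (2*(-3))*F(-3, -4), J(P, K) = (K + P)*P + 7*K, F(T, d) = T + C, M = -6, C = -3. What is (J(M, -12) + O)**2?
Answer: 3600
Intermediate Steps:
F(T, d) = -3 + T (F(T, d) = T - 3 = -3 + T)
J(P, K) = 7*K + P*(K + P) (J(P, K) = P*(K + P) + 7*K = 7*K + P*(K + P))
O = 36 (O = (2*(-3))*(-3 - 3) = -6*(-6) = 36)
(J(M, -12) + O)**2 = (((-6)**2 + 7*(-12) - 12*(-6)) + 36)**2 = ((36 - 84 + 72) + 36)**2 = (24 + 36)**2 = 60**2 = 3600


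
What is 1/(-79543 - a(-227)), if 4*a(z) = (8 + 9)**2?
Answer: -4/318461 ≈ -1.2560e-5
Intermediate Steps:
a(z) = 289/4 (a(z) = (8 + 9)**2/4 = (1/4)*17**2 = (1/4)*289 = 289/4)
1/(-79543 - a(-227)) = 1/(-79543 - 1*289/4) = 1/(-79543 - 289/4) = 1/(-318461/4) = -4/318461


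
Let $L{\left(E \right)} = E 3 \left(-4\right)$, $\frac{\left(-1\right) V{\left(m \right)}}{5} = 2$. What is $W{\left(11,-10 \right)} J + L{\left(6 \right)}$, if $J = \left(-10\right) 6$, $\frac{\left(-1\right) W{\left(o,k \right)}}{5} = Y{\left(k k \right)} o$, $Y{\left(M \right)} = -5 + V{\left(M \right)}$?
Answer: $-49572$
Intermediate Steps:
$V{\left(m \right)} = -10$ ($V{\left(m \right)} = \left(-5\right) 2 = -10$)
$Y{\left(M \right)} = -15$ ($Y{\left(M \right)} = -5 - 10 = -15$)
$L{\left(E \right)} = - 12 E$ ($L{\left(E \right)} = 3 E \left(-4\right) = - 12 E$)
$W{\left(o,k \right)} = 75 o$ ($W{\left(o,k \right)} = - 5 \left(- 15 o\right) = 75 o$)
$J = -60$
$W{\left(11,-10 \right)} J + L{\left(6 \right)} = 75 \cdot 11 \left(-60\right) - 72 = 825 \left(-60\right) - 72 = -49500 - 72 = -49572$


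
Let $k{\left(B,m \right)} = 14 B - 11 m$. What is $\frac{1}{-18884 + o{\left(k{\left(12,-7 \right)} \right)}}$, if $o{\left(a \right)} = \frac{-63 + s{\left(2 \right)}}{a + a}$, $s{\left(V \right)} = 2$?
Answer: $- \frac{490}{9253221} \approx -5.2955 \cdot 10^{-5}$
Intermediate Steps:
$k{\left(B,m \right)} = - 11 m + 14 B$
$o{\left(a \right)} = - \frac{61}{2 a}$ ($o{\left(a \right)} = \frac{-63 + 2}{a + a} = - \frac{61}{2 a}$)
$\frac{1}{-18884 + o{\left(k{\left(12,-7 \right)} \right)}} = \frac{1}{-18884 - \frac{61}{2 \left(\left(-11\right) \left(-7\right) + 14 \cdot 12\right)}} = \frac{1}{-18884 - \frac{61}{2 \left(77 + 168\right)}} = \frac{1}{-18884 - \frac{61}{2 \cdot 245}} = \frac{1}{-18884 - \frac{61}{490}} = \frac{1}{- \frac{9253221}{490}} = - \frac{490}{9253221}$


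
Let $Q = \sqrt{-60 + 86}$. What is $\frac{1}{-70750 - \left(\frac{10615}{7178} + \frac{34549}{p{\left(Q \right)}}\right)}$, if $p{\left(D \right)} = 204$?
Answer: $- \frac{732156}{51925116091} \approx -1.41 \cdot 10^{-5}$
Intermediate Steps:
$Q = \sqrt{26} \approx 5.099$
$\frac{1}{-70750 - \left(\frac{10615}{7178} + \frac{34549}{p{\left(Q \right)}}\right)} = \frac{1}{-70750 - \left(\frac{10615}{7178} + \frac{34549}{204}\right)} = \frac{1}{-70750 - \frac{125079091}{732156}} = \frac{1}{- \frac{51925116091}{732156}} = - \frac{732156}{51925116091}$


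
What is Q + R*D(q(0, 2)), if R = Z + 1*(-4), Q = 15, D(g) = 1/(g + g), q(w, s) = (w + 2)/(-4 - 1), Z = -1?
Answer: 85/4 ≈ 21.250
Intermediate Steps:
q(w, s) = -⅖ - w/5 (q(w, s) = (2 + w)/(-5) = (2 + w)*(-⅕) = -⅖ - w/5)
D(g) = 1/(2*g)
R = -5 (R = -1 + 1*(-4) = -1 - 4 = -5)
Q + R*D(q(0, 2)) = 15 - 5/(2*(-⅖ - ⅕*0)) = 15 - 5/(2*(-⅖ + 0)) = 15 - 5/(2*(-⅖)) = 15 - 5*(-5)/(2*2) = 15 - 5*(-5/4) = 15 + 25/4 = 85/4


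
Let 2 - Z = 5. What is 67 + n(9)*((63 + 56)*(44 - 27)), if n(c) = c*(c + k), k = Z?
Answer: 109309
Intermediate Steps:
Z = -3 (Z = 2 - 1*5 = 2 - 5 = -3)
k = -3
n(c) = c*(-3 + c) (n(c) = c*(c - 3) = c*(-3 + c))
67 + n(9)*((63 + 56)*(44 - 27)) = 67 + (9*(-3 + 9))*((63 + 56)*(44 - 27)) = 67 + (9*6)*(119*17) = 67 + 54*2023 = 67 + 109242 = 109309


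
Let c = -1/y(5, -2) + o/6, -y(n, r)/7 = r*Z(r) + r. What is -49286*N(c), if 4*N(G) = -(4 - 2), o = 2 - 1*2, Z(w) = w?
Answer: 24643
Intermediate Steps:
o = 0 (o = 2 - 2 = 0)
y(n, r) = -7*r - 7*r² (y(n, r) = -7*(r*r + r) = -7*(r² + r) = -7*(r + r²) = -7*r - 7*r²)
c = 1/14 (c = -1/((-7*(-2)*(1 - 2))) + 0/6 = -1/((-7*(-2)*(-1))) + 0*(⅙) = -1/(-14) + 0 = -1*(-1/14) + 0 = 1/14 + 0 = 1/14 ≈ 0.071429)
N(G) = -½ (N(G) = (-(4 - 2))/4 = (-1*2)/4 = (¼)*(-2) = -½)
-49286*N(c) = -49286*(-½) = 24643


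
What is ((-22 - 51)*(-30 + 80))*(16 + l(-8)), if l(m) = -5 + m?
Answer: -10950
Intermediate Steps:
((-22 - 51)*(-30 + 80))*(16 + l(-8)) = ((-22 - 51)*(-30 + 80))*(16 + (-5 - 8)) = (-73*50)*(16 - 13) = -3650*3 = -10950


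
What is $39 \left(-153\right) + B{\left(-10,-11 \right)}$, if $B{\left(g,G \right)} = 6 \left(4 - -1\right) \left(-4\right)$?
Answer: $-6087$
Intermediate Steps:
$B{\left(g,G \right)} = -120$ ($B{\left(g,G \right)} = 6 \left(4 + 1\right) \left(-4\right) = 6 \cdot 5 \left(-4\right) = 30 \left(-4\right) = -120$)
$39 \left(-153\right) + B{\left(-10,-11 \right)} = 39 \left(-153\right) - 120 = -5967 - 120 = -6087$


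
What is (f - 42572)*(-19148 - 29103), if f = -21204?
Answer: 3077255776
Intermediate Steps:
(f - 42572)*(-19148 - 29103) = (-21204 - 42572)*(-19148 - 29103) = -63776*(-48251) = 3077255776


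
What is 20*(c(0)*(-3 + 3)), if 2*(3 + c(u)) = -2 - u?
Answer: 0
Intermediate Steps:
c(u) = -4 - u/2 (c(u) = -3 + (-2 - u)/2 = -3 + (-1 - u/2) = -4 - u/2)
20*(c(0)*(-3 + 3)) = 20*((-4 - 1/2*0)*(-3 + 3)) = 20*((-4 + 0)*0) = 20*(-4*0) = 20*0 = 0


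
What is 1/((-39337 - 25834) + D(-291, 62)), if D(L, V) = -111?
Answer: -1/65282 ≈ -1.5318e-5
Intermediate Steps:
1/((-39337 - 25834) + D(-291, 62)) = 1/((-39337 - 25834) - 111) = 1/(-65171 - 111) = 1/(-65282) = -1/65282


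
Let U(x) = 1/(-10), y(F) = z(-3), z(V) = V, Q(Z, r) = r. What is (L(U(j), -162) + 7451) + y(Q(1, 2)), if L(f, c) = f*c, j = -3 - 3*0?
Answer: 37321/5 ≈ 7464.2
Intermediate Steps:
j = -3 (j = -3 + 0 = -3)
y(F) = -3
U(x) = -1/10
L(f, c) = c*f
(L(U(j), -162) + 7451) + y(Q(1, 2)) = (-162*(-1/10) + 7451) - 3 = (81/5 + 7451) - 3 = 37336/5 - 3 = 37321/5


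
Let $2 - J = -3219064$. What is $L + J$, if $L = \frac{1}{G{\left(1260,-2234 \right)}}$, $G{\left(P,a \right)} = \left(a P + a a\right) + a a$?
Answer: $\frac{23069990168353}{7166672} \approx 3.2191 \cdot 10^{6}$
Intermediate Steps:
$G{\left(P,a \right)} = 2 a^{2} + P a$ ($G{\left(P,a \right)} = \left(P a + a^{2}\right) + a^{2} = \left(a^{2} + P a\right) + a^{2} = 2 a^{2} + P a$)
$J = 3219066$ ($J = 2 - -3219064 = 2 + 3219064 = 3219066$)
$L = \frac{1}{7166672}$ ($L = \frac{1}{\left(-2234\right) \left(1260 + 2 \left(-2234\right)\right)} = \frac{1}{\left(-2234\right) \left(1260 - 4468\right)} = \frac{1}{\left(-2234\right) \left(-3208\right)} = \frac{1}{7166672} \approx 1.3953 \cdot 10^{-7}$)
$L + J = \frac{1}{7166672} + 3219066 = \frac{23069990168353}{7166672}$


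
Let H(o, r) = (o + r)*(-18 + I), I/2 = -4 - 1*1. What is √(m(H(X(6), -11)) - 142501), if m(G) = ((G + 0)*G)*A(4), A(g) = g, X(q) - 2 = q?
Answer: I*√114277 ≈ 338.05*I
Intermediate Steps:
X(q) = 2 + q
I = -10 (I = 2*(-4 - 1*1) = 2*(-4 - 1) = 2*(-5) = -10)
H(o, r) = -28*o - 28*r (H(o, r) = (o + r)*(-18 - 10) = (o + r)*(-28) = -28*o - 28*r)
m(G) = 4*G² (m(G) = ((G + 0)*G)*4 = (G*G)*4 = G²*4 = 4*G²)
√(m(H(X(6), -11)) - 142501) = √(4*(-28*(2 + 6) - 28*(-11))² - 142501) = √(4*(-28*8 + 308)² - 142501) = √(4*(-224 + 308)² - 142501) = √(4*84² - 142501) = √(4*7056 - 142501) = √(28224 - 142501) = √(-114277) = I*√114277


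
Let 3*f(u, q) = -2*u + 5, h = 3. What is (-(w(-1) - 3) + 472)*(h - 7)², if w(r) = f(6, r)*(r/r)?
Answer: 22912/3 ≈ 7637.3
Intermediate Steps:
f(u, q) = 5/3 - 2*u/3 (f(u, q) = (-2*u + 5)/3 = (5 - 2*u)/3 = 5/3 - 2*u/3)
w(r) = -7/3 (w(r) = (5/3 - ⅔*6)*(r/r) = (5/3 - 4)*1 = -7/3*1 = -7/3)
(-(w(-1) - 3) + 472)*(h - 7)² = (-(-7/3 - 3) + 472)*(3 - 7)² = (-1*(-16/3) + 472)*(-4)² = (16/3 + 472)*16 = (1432/3)*16 = 22912/3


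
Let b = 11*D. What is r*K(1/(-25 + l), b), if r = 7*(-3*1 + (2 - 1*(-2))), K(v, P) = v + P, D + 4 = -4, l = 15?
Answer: -6167/10 ≈ -616.70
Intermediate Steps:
D = -8 (D = -4 - 4 = -8)
b = -88 (b = 11*(-8) = -88)
K(v, P) = P + v
r = 7 (r = 7*(-3 + (2 + 2)) = 7*(-3 + 4) = 7*1 = 7)
r*K(1/(-25 + l), b) = 7*(-88 + 1/(-25 + 15)) = 7*(-88 + 1/(-10)) = 7*(-88 - 1/10) = 7*(-881/10) = -6167/10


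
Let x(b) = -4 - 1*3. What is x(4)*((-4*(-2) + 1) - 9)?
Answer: 0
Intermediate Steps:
x(b) = -7 (x(b) = -4 - 3 = -7)
x(4)*((-4*(-2) + 1) - 9) = -7*((-4*(-2) + 1) - 9) = -7*((8 + 1) - 9) = -7*(9 - 9) = -7*0 = 0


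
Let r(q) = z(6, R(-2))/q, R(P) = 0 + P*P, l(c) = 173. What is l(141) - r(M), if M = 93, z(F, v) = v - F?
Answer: 16091/93 ≈ 173.02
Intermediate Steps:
R(P) = P² (R(P) = 0 + P² = P²)
r(q) = -2/q (r(q) = ((-2)² - 1*6)/q = (4 - 6)/q = -2/q)
l(141) - r(M) = 173 - (-2)/93 = 173 - 1*(-2/93) = 173 + 2/93 = 16091/93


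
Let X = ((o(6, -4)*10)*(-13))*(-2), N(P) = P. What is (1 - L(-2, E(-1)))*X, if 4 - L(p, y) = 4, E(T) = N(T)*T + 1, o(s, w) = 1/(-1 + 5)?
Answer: 65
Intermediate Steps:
o(s, w) = ¼ (o(s, w) = 1/4 = ¼)
E(T) = 1 + T² (E(T) = T*T + 1 = T² + 1 = 1 + T²)
L(p, y) = 0 (L(p, y) = 4 - 1*4 = 4 - 4 = 0)
X = 65 (X = (((¼)*10)*(-13))*(-2) = ((5/2)*(-13))*(-2) = -65/2*(-2) = 65)
(1 - L(-2, E(-1)))*X = (1 - 1*0)*65 = (1 + 0)*65 = 1*65 = 65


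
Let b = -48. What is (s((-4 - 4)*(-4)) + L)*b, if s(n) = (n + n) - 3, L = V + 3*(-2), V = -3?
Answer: -2496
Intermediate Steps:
L = -9 (L = -3 + 3*(-2) = -3 - 6 = -9)
s(n) = -3 + 2*n (s(n) = 2*n - 3 = -3 + 2*n)
(s((-4 - 4)*(-4)) + L)*b = ((-3 + 2*((-4 - 4)*(-4))) - 9)*(-48) = ((-3 + 2*(-8*(-4))) - 9)*(-48) = ((-3 + 2*32) - 9)*(-48) = ((-3 + 64) - 9)*(-48) = (61 - 9)*(-48) = 52*(-48) = -2496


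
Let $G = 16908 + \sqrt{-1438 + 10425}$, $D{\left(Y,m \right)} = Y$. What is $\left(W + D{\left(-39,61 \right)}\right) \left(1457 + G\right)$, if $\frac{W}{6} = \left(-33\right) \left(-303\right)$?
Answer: $1101073575 + 59955 \sqrt{8987} \approx 1.1068 \cdot 10^{9}$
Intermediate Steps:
$W = 59994$ ($W = 6 \left(\left(-33\right) \left(-303\right)\right) = 6 \cdot 9999 = 59994$)
$G = 16908 + \sqrt{8987} \approx 17003.0$
$\left(W + D{\left(-39,61 \right)}\right) \left(1457 + G\right) = \left(59994 - 39\right) \left(1457 + \left(16908 + \sqrt{8987}\right)\right) = 59955 \left(18365 + \sqrt{8987}\right) = 1101073575 + 59955 \sqrt{8987}$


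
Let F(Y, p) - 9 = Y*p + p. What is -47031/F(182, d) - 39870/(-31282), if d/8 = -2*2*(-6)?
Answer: -11665432/183234315 ≈ -0.063664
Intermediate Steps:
d = 192 (d = 8*(-2*2*(-6)) = 8*(-4*(-6)) = 8*24 = 192)
F(Y, p) = 9 + p + Y*p (F(Y, p) = 9 + (Y*p + p) = 9 + (p + Y*p) = 9 + p + Y*p)
-47031/F(182, d) - 39870/(-31282) = -47031/(9 + 192 + 182*192) - 39870/(-31282) = -47031/(9 + 192 + 34944) - 39870*(-1/31282) = -47031/35145 + 19935/15641 = -47031*1/35145 + 19935/15641 = -15677/11715 + 19935/15641 = -11665432/183234315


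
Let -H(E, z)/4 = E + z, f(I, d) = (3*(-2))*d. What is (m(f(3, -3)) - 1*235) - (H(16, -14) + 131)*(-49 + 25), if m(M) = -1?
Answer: 2716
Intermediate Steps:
f(I, d) = -6*d
H(E, z) = -4*E - 4*z (H(E, z) = -4*(E + z) = -4*E - 4*z)
(m(f(3, -3)) - 1*235) - (H(16, -14) + 131)*(-49 + 25) = (-1 - 1*235) - ((-4*16 - 4*(-14)) + 131)*(-49 + 25) = (-1 - 235) - ((-64 + 56) + 131)*(-24) = -236 - (-8 + 131)*(-24) = -236 - 123*(-24) = -236 - 1*(-2952) = -236 + 2952 = 2716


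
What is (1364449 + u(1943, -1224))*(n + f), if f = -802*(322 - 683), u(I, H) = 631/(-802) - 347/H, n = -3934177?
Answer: -813613427807535635/163608 ≈ -4.9729e+12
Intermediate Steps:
u(I, H) = -631/802 - 347/H (u(I, H) = 631*(-1/802) - 347/H = -631/802 - 347/H)
f = 289522 (f = -802*(-361) = 289522)
(1364449 + u(1943, -1224))*(n + f) = (1364449 + (-631/802 - 347/(-1224)))*(-3934177 + 289522) = (1364449 + (-631/802 - 347*(-1/1224)))*(-3644655) = (1364449 + (-631/802 + 347/1224))*(-3644655) = (1364449 - 247025/490824)*(-3644655) = (669704068951/490824)*(-3644655) = -813613427807535635/163608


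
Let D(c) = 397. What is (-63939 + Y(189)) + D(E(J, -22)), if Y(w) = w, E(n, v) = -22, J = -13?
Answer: -63353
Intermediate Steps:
(-63939 + Y(189)) + D(E(J, -22)) = (-63939 + 189) + 397 = -63750 + 397 = -63353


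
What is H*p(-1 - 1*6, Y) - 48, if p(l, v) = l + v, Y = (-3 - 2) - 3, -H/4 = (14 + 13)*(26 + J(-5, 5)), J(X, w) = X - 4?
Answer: 27492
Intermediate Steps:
J(X, w) = -4 + X
H = -1836 (H = -4*(14 + 13)*(26 + (-4 - 5)) = -108*(26 - 9) = -108*17 = -4*459 = -1836)
Y = -8 (Y = -5 - 3 = -8)
H*p(-1 - 1*6, Y) - 48 = -1836*((-1 - 1*6) - 8) - 48 = -1836*((-1 - 6) - 8) - 48 = -1836*(-7 - 8) - 48 = -1836*(-15) - 48 = 27540 - 48 = 27492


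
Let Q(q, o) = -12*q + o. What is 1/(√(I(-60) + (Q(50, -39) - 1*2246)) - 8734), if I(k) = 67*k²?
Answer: -794/6913131 - √238315/76044441 ≈ -0.00012127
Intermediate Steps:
Q(q, o) = o - 12*q
1/(√(I(-60) + (Q(50, -39) - 1*2246)) - 8734) = 1/(√(67*(-60)² + ((-39 - 12*50) - 1*2246)) - 8734) = 1/(√(67*3600 + ((-39 - 600) - 2246)) - 8734) = 1/(√(241200 + (-639 - 2246)) - 8734) = 1/(√(241200 - 2885) - 8734) = 1/(√238315 - 8734) = 1/(-8734 + √238315)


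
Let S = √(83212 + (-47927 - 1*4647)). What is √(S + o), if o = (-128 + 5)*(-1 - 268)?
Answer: √(33087 + √30638) ≈ 182.38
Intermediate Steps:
o = 33087 (o = -123*(-269) = 33087)
S = √30638 (S = √(83212 + (-47927 - 4647)) = √(83212 - 52574) = √30638 ≈ 175.04)
√(S + o) = √(√30638 + 33087) = √(33087 + √30638)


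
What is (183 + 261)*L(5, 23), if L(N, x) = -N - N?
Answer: -4440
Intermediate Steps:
L(N, x) = -2*N
(183 + 261)*L(5, 23) = (183 + 261)*(-2*5) = 444*(-10) = -4440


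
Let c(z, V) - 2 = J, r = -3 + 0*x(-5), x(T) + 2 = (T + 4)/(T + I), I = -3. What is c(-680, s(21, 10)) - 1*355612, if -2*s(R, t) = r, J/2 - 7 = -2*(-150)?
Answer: -354996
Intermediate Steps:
J = 614 (J = 14 + 2*(-2*(-150)) = 14 + 2*300 = 14 + 600 = 614)
x(T) = -2 + (4 + T)/(-3 + T) (x(T) = -2 + (T + 4)/(T - 3) = -2 + (4 + T)/(-3 + T))
r = -3 (r = -3 + 0*((10 - 1*(-5))/(-3 - 5)) = -3 + 0*((10 + 5)/(-8)) = -3 + 0*(-1/8*15) = -3 + 0*(-15/8) = -3 + 0 = -3)
s(R, t) = 3/2 (s(R, t) = -1/2*(-3) = 3/2)
c(z, V) = 616 (c(z, V) = 2 + 614 = 616)
c(-680, s(21, 10)) - 1*355612 = 616 - 1*355612 = 616 - 355612 = -354996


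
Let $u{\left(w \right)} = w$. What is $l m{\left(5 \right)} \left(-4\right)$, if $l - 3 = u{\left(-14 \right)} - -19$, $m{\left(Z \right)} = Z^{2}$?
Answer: $-800$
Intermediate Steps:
$l = 8$ ($l = 3 - -5 = 3 + \left(-14 + 19\right) = 3 + 5 = 8$)
$l m{\left(5 \right)} \left(-4\right) = 8 \cdot 5^{2} \left(-4\right) = 8 \cdot 25 \left(-4\right) = 8 \left(-100\right) = -800$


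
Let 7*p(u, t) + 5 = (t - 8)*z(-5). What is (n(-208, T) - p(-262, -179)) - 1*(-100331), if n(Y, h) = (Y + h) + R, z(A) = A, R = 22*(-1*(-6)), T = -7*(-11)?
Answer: 701394/7 ≈ 1.0020e+5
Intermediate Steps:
T = 77
R = 132 (R = 22*6 = 132)
p(u, t) = 5 - 5*t/7 (p(u, t) = -5/7 + ((t - 8)*(-5))/7 = -5/7 + ((-8 + t)*(-5))/7 = -5/7 + (40 - 5*t)/7 = -5/7 + (40/7 - 5*t/7) = 5 - 5*t/7)
n(Y, h) = 132 + Y + h (n(Y, h) = (Y + h) + 132 = 132 + Y + h)
(n(-208, T) - p(-262, -179)) - 1*(-100331) = ((132 - 208 + 77) - (5 - 5/7*(-179))) - 1*(-100331) = (1 - (5 + 895/7)) + 100331 = (1 - 1*930/7) + 100331 = (1 - 930/7) + 100331 = -923/7 + 100331 = 701394/7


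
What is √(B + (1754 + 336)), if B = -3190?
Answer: 10*I*√11 ≈ 33.166*I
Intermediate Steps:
√(B + (1754 + 336)) = √(-3190 + (1754 + 336)) = √(-3190 + 2090) = √(-1100) = 10*I*√11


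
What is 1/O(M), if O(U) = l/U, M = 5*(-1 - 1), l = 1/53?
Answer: -530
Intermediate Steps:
l = 1/53 ≈ 0.018868
M = -10 (M = 5*(-2) = -10)
O(U) = 1/(53*U)
1/O(M) = 1/((1/53)/(-10)) = 1/((1/53)*(-⅒)) = 1/(-1/530) = -530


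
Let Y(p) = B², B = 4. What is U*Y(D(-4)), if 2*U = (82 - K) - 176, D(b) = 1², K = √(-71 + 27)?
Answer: -752 - 16*I*√11 ≈ -752.0 - 53.066*I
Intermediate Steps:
K = 2*I*√11 (K = √(-44) = 2*I*√11 ≈ 6.6332*I)
D(b) = 1
Y(p) = 16 (Y(p) = 4² = 16)
U = -47 - I*√11 (U = ((82 - 2*I*√11) - 176)/2 = (-94 - 2*I*√11)/2 = -47 - I*√11 ≈ -47.0 - 3.3166*I)
U*Y(D(-4)) = (-47 - I*√11)*16 = -752 - 16*I*√11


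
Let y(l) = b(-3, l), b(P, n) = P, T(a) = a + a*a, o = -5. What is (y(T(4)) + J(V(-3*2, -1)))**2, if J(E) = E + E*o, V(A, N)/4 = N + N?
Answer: 841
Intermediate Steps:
V(A, N) = 8*N (V(A, N) = 4*(N + N) = 4*(2*N) = 8*N)
T(a) = a + a**2
J(E) = -4*E (J(E) = E + E*(-5) = E - 5*E = -4*E)
y(l) = -3
(y(T(4)) + J(V(-3*2, -1)))**2 = (-3 - 32*(-1))**2 = (-3 - 4*(-8))**2 = (-3 + 32)**2 = 29**2 = 841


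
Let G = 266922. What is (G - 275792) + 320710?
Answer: 311840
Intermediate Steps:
(G - 275792) + 320710 = (266922 - 275792) + 320710 = -8870 + 320710 = 311840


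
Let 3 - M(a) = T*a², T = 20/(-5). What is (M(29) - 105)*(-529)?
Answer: -1725598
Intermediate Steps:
T = -4 (T = 20*(-⅕) = -4)
M(a) = 3 + 4*a² (M(a) = 3 - (-4)*a² = 3 + 4*a²)
(M(29) - 105)*(-529) = ((3 + 4*29²) - 105)*(-529) = ((3 + 4*841) - 105)*(-529) = ((3 + 3364) - 105)*(-529) = (3367 - 105)*(-529) = 3262*(-529) = -1725598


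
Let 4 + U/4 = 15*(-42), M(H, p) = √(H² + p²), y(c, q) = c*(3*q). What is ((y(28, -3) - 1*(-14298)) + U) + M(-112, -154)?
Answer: 11510 + 14*√185 ≈ 11700.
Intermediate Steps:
y(c, q) = 3*c*q
U = -2536 (U = -16 + 4*(15*(-42)) = -16 + 4*(-630) = -16 - 2520 = -2536)
((y(28, -3) - 1*(-14298)) + U) + M(-112, -154) = ((3*28*(-3) - 1*(-14298)) - 2536) + √((-112)² + (-154)²) = ((-252 + 14298) - 2536) + √(12544 + 23716) = (14046 - 2536) + √36260 = 11510 + 14*√185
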